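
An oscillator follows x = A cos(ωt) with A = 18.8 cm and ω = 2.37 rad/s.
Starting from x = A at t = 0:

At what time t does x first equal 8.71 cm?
cos(ωt) = x/A = 8.71/18.8 = 0.4633
ωt = arccos(0.4633) = 1.089 rad
t = 1.089/2.37 = 0.4595 s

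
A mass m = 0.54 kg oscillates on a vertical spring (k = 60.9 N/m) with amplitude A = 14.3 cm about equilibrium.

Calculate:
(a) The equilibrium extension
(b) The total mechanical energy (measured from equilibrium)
x_eq = mg/k = 0.54×9.81/60.9 = 0.08699 m = 8.699 cm
E = ½kA² = ½×60.9×(0.143)² = 0.6227 J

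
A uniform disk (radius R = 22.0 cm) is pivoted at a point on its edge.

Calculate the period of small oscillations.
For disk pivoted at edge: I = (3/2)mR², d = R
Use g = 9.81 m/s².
I/m = (3/2)R² = 0.0726 m²; d = R = 0.22 m
T = 2π√((3/2)R²/(gR)) = 2π√(3R/(2g)) = 1.152 s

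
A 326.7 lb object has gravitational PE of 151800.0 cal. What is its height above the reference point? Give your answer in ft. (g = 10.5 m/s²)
PE = mgh → h = PE/(mg) = 6.351e+05 J / (148.2 kg × 10.5 m/s²) = 408.2 m = 1339.0 ft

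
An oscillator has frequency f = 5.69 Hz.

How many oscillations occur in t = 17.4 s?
n = f×t = 5.69×17.4 = 99.01 oscillations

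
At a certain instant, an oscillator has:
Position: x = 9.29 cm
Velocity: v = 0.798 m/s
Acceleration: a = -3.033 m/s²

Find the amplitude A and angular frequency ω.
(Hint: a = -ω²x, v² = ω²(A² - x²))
a = −ω²x → ω = √(|a|/x) = √(3.033/0.0929) = 5.714 rad/s
v² = ω²(A² − x²) → A = √(x² + v²/ω²) = √(0.0929² + 0.798²/5.714²) = 0.1677 m = 16.77 cm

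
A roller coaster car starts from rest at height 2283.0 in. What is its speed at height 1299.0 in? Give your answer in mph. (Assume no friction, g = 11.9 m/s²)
mgh₁ = ½mv₂² + mgh₂ → v₂ = √(2g(h₁−h₂)) = √(2×11.9×(57.99−32.99)) = 24.39 m/s = 54.56 mph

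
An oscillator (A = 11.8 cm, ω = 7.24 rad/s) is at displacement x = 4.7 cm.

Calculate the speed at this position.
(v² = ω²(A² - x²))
v = ω√(A² − x²) = 7.24×√(0.118² − 0.047²) = 0.7836 m/s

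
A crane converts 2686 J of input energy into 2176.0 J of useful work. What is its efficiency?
η = W_out/W_in = 2176.0/2686 = 0.8101 = 81.01%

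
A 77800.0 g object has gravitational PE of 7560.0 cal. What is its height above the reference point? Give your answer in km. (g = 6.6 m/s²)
PE = mgh → h = PE/(mg) = 3.163e+04 J / (77.8 kg × 6.6 m/s²) = 61.6 m = 0.0616 km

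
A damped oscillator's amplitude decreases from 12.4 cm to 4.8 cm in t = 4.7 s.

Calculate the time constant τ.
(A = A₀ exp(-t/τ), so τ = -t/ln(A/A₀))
A/A₀ = 4.8/12.4 = 0.3871; ln(A/A₀) = -0.9491
τ = −t/ln(A/A₀) = −4.7/-0.9491 = 4.952 s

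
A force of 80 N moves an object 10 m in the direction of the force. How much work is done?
W = Fd = 80×10 = 800.0 J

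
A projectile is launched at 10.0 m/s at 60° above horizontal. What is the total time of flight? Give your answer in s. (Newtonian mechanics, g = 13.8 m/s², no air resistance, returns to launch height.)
T = 2v₀sin(θ)/g = 1.255 s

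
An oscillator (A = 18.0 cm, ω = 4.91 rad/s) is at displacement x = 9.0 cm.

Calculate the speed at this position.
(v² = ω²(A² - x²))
v = ω√(A² − x²) = 4.91×√(0.18² − 0.09²) = 0.7654 m/s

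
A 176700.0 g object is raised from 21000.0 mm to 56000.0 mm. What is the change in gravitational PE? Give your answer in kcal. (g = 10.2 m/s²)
ΔPE = mg(h₂ − h₁) = 176.7 kg × 10.2 m/s² × (56 − 21) m = 6.308e+04 J = 15.08 kcal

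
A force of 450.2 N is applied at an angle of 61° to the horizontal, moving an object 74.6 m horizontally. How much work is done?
W = Fd cosθ = 450.2×74.6×cos(61°) = 16282.0 J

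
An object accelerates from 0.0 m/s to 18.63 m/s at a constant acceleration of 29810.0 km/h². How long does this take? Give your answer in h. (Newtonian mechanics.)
t = (v - v₀)/a (with unit conversion) = 0.00225 h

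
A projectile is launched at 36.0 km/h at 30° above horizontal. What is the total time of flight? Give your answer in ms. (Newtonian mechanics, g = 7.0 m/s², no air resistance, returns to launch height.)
T = 2v₀sin(θ)/g (with unit conversion) = 1429.0 ms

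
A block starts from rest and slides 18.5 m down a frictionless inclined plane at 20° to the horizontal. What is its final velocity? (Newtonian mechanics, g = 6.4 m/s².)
a = g sin(θ) = 6.4 × sin(20°) = 2.19 m/s²
v = √(2ad) = √(2 × 2.19 × 18.5) = 9.0 m/s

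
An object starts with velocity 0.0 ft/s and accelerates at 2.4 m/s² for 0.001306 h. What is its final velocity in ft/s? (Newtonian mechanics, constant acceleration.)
v = v₀ + at (with unit conversion) = 37.02 ft/s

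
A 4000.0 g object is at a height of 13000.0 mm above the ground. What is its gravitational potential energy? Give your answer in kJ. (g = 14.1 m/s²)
PE = mgh = 4 kg × 14.1 m/s² × 13 m = 733.2 J = 0.7332 kJ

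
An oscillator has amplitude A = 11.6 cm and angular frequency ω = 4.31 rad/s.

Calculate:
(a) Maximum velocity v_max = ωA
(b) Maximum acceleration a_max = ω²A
v_max = ωA = 4.31×0.116 = 0.5 m/s
a_max = ω²A = 4.31²×0.116 = 2.155 m/s²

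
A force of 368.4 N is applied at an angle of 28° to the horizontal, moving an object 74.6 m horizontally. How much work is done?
W = Fd cosθ = 368.4×74.6×cos(28°) = 24266.0 J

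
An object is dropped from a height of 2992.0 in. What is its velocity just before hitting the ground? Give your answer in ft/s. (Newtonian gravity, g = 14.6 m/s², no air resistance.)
v = √(2gh) (with unit conversion) = 154.6 ft/s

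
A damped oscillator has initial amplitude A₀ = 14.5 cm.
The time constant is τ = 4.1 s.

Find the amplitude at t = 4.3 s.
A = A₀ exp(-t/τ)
A = A₀ exp(−t/τ) = 14.5×exp(−4.3/4.1) = 5.08 cm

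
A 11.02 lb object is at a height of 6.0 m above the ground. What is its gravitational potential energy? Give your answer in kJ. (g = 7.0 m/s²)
PE = mgh = 4.999 kg × 7.0 m/s² × 6 m = 209.9 J = 0.2099 kJ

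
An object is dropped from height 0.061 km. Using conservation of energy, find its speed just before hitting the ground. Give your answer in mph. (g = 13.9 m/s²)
mgh = ½mv² → v = √(2gh) = √(2×13.9×61) = 41.18 m/s = 92.12 mph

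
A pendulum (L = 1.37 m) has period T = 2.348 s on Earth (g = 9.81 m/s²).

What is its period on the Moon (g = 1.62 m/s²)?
T = 2π√(L/g), so T_moon/T_earth = √(g_earth/g_moon)
T_moon = 2π√(1.37/1.62) = 5.778 s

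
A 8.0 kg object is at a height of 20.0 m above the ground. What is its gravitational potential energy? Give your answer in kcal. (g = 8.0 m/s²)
PE = mgh = 8 kg × 8.0 m/s² × 20 m = 1280 J = 0.3059 kcal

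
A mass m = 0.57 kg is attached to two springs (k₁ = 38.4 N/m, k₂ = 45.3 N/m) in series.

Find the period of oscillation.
k_eq = k₁k₂/(k₁+k₂) = 20.78 N/m
T = 2π√(m/k_eq) = 2π√(0.57/20.78) = 1.041 s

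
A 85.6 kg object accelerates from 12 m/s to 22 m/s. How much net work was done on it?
W_net = ΔKE = ½m(v₂² − v₁²) = ½×85.6×(22² − 12²) = 14552.0 J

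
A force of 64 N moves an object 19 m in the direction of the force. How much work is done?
W = Fd = 64×19 = 1216.0 J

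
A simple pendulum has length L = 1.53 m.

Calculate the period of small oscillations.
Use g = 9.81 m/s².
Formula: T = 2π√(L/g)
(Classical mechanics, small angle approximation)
T = 2π√(L/g) = 2π√(1.53/9.81) = 2.481 s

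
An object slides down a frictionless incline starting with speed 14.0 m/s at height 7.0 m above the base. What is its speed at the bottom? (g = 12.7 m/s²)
½mv₀² + mgh = ½mv² → v = √(v₀² + 2gh) = √(14² + 2×12.7×7) = 19.33 m/s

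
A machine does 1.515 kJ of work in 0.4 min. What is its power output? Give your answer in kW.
P = W/t = 1515 J / 24 s = 63.12 W = 0.06313 kW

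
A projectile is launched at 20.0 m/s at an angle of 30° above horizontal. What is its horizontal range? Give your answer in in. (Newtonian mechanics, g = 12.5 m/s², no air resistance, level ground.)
R = v₀² sin(2θ) / g (with unit conversion) = 1091.0 in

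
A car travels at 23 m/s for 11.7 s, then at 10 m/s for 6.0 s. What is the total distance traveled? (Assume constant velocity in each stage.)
d₁ = v₁t₁ = 23 × 11.7 = 269.1 m
d₂ = v₂t₂ = 10 × 6.0 = 60 m
d_total = 269.1 + 60 = 329.1 m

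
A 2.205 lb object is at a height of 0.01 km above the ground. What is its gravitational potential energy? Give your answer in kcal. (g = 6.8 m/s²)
PE = mgh = 1 kg × 6.8 m/s² × 10 m = 68.01 J = 0.01626 kcal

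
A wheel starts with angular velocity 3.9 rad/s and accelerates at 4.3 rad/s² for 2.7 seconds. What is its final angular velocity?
ω = ω₀ + αt = 3.9 + 4.3 × 2.7 = 15.51 rad/s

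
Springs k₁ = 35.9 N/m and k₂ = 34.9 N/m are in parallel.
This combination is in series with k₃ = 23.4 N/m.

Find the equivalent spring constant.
k₁₂ = k₁ + k₂ = 70.8 N/m (parallel)
1/k_eq = 1/k₁₂ + 1/k₃ → k_eq = 17.59 N/m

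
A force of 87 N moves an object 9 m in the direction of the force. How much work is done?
W = Fd = 87×9 = 783.0 J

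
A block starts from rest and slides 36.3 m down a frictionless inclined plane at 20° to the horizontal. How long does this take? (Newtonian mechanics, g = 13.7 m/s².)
a = g sin(θ) = 13.7 × sin(20°) = 4.69 m/s²
t = √(2d/a) = √(2 × 36.3 / 4.69) = 3.94 s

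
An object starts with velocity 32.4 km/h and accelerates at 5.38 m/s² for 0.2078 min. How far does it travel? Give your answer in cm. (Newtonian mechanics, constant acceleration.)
d = v₀t + ½at² (with unit conversion) = 53040.0 cm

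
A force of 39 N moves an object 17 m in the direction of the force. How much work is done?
W = Fd = 39×17 = 663.0 J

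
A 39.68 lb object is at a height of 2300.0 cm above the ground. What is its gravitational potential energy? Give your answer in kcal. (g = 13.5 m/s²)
PE = mgh = 18 kg × 13.5 m/s² × 23 m = 5589 J = 1.336 kcal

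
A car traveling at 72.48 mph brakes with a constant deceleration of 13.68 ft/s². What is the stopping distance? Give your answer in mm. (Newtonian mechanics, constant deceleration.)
d = v₀² / (2a) (with unit conversion) = 125900.0 mm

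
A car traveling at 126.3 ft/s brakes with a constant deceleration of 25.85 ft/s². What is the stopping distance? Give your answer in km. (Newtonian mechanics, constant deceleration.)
d = v₀² / (2a) (with unit conversion) = 0.09404 km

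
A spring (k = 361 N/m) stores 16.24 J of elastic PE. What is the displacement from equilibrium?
PE = ½kx² → x = √(2PE/k) = √(2×16.24/361) = 0.3 m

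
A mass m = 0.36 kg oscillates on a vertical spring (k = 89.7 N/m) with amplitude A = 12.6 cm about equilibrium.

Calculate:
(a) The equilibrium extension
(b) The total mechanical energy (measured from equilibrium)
x_eq = mg/k = 0.36×9.81/89.7 = 0.03937 m = 3.937 cm
E = ½kA² = ½×89.7×(0.126)² = 0.712 J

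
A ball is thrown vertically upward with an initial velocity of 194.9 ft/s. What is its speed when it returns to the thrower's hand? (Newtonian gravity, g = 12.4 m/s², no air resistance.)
By conservation of energy, the ball returns at the same speed = 194.9 ft/s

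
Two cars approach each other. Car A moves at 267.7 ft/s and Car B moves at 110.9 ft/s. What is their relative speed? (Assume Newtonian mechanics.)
v_rel = v_A + v_B = 267.7 + 110.9 = 378.6 ft/s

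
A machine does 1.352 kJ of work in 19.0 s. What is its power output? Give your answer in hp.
P = W/t = 1352 J / 19 s = 71.16 W = 0.09542 hp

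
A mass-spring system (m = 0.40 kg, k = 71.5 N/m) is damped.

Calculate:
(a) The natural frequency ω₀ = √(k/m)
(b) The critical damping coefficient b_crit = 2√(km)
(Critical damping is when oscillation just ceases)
ω₀ = √(k/m) = √(71.5/0.4) = 13.37 rad/s
b_crit = 2√(km) = 2√(71.5×0.4) = 10.7 kg/s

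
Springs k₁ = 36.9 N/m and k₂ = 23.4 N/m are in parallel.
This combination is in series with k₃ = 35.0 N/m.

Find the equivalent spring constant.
k₁₂ = k₁ + k₂ = 60.3 N/m (parallel)
1/k_eq = 1/k₁₂ + 1/k₃ → k_eq = 22.15 N/m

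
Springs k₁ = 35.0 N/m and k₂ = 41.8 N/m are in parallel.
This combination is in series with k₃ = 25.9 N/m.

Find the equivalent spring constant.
k₁₂ = k₁ + k₂ = 76.8 N/m (parallel)
1/k_eq = 1/k₁₂ + 1/k₃ → k_eq = 19.37 N/m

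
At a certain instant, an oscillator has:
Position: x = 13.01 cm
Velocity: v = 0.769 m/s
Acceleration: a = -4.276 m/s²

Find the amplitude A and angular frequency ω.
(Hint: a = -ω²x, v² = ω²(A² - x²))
a = −ω²x → ω = √(|a|/x) = √(4.276/0.1301) = 5.733 rad/s
v² = ω²(A² − x²) → A = √(x² + v²/ω²) = √(0.1301² + 0.769²/5.733²) = 0.1869 m = 18.69 cm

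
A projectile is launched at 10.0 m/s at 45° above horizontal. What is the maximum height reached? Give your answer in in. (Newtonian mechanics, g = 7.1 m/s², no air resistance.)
H = v₀²sin²(θ)/(2g) (with unit conversion) = 138.6 in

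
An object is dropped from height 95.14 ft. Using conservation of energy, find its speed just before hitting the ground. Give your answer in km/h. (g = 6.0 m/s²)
mgh = ½mv² → v = √(2gh) = √(2×6.0×29) = 18.65 m/s = 67.16 km/h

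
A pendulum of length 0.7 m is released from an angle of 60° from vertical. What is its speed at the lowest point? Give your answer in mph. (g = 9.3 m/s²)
h = L(1 − cosθ) = 0.7×(1 − cos60°) = 0.35 m
v = √(2gh) = √(2×9.3×0.35) = 2.551 m/s = 5.707 mph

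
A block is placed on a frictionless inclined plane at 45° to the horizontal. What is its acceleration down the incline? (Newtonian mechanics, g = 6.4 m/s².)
a = g sin(θ) = 6.4 × sin(45°) = 6.4 × 0.7071 = 4.53 m/s²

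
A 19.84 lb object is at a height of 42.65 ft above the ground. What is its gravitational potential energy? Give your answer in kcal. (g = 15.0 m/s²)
PE = mgh = 8.999 kg × 15.0 m/s² × 13 m = 1755 J = 0.4194 kcal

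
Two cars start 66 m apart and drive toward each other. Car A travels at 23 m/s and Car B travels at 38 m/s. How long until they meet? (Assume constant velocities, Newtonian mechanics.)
Combined speed: v_combined = 23 + 38 = 61 m/s
Time to meet: t = d/61 = 66/61 = 1.08 s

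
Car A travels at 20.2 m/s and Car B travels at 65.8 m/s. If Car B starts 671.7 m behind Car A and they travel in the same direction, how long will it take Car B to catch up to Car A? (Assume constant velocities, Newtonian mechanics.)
Relative speed: v_rel = 65.8 - 20.2 = 45.6 m/s
Time to catch: t = d₀/v_rel = 671.7/45.6 = 14.73 s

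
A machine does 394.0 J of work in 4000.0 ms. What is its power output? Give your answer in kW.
P = W/t = 394 J / 4 s = 98.5 W = 0.0985 kW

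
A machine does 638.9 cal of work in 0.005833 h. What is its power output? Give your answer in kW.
P = W/t = 2673 J / 21 s = 127.3 W = 0.1273 kW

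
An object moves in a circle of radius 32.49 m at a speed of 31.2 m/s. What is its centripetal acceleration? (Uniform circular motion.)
a_c = v²/r = 31.2²/32.49 = 973.44/32.49 = 29.96 m/s²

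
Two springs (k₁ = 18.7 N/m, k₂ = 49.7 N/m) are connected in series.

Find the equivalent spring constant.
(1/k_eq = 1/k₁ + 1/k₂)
1/k_eq = 1/18.7 + 1/49.7 = 0.073597; k_eq = 13.59 N/m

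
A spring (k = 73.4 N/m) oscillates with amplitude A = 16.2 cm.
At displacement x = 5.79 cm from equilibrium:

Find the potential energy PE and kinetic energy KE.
E_total = ½kA² = ½×73.4×(0.162)² = 0.9632 J
PE = ½kx² = ½×73.4×(0.0579)² = 0.123 J
KE = E_total − PE = 0.8401 J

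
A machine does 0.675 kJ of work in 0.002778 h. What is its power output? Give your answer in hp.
P = W/t = 675 J / 10 s = 67.49 W = 0.09051 hp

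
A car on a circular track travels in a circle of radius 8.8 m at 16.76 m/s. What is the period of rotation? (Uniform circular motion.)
T = 2πr/v = 2π×8.8/16.76 = 3.3 s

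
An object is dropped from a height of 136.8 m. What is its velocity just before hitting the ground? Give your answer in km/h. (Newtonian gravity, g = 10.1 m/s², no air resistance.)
v = √(2gh) (with unit conversion) = 189.2 km/h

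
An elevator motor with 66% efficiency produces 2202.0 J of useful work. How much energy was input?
W_in = W_out/η = 2202.0/0.66 = 3336.4 J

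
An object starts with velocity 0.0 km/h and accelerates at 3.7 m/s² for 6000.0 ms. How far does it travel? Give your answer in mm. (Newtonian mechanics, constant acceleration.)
d = v₀t + ½at² (with unit conversion) = 66600.0 mm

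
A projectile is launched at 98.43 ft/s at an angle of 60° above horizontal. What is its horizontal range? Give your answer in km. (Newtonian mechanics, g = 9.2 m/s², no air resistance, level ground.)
R = v₀² sin(2θ) / g (with unit conversion) = 0.08473 km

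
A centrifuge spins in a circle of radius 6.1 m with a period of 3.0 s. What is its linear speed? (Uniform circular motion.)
v = 2πr/T = 2π×6.1/3.0 = 12.78 m/s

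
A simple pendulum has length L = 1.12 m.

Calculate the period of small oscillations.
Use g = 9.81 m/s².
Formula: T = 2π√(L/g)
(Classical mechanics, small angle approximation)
T = 2π√(L/g) = 2π√(1.12/9.81) = 2.123 s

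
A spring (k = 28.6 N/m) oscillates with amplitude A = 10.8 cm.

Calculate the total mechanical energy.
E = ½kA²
E = ½kA² = ½×28.6×(0.108)² = 0.1668 J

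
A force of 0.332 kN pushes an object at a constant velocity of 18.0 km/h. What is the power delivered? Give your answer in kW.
P = Fv = 332 N × 5 m/s = 1660 W = 1.66 kW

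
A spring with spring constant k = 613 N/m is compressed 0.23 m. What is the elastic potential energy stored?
PE = ½kx² = ½×613×0.23² = 16.21 J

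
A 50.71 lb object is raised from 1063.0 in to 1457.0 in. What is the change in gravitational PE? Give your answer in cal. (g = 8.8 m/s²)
ΔPE = mg(h₂ − h₁) = 23 kg × 8.8 m/s² × (37.01 − 27) m = 2026 J = 484.1 cal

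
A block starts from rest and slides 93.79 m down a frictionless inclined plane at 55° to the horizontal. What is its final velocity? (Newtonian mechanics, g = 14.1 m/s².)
a = g sin(θ) = 14.1 × sin(55°) = 11.55 m/s²
v = √(2ad) = √(2 × 11.55 × 93.79) = 46.55 m/s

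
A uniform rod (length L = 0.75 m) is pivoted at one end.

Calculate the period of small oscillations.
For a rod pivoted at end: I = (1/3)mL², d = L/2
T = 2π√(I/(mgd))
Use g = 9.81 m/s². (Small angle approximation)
I/m = (1/3)L² = 0.1875 m²; d = L/2 = 0.375 m
T = 2π√(I/(mgd)) = 2π√(0.1875/(9.81×0.375)) = 1.419 s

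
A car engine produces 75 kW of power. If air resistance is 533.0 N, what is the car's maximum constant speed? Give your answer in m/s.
P = Fv → v = P/F = 75000 W / 533 N = 140.7 m/s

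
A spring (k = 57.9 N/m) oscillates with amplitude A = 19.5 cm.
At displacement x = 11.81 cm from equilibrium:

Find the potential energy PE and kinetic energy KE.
E_total = ½kA² = ½×57.9×(0.195)² = 1.101 J
PE = ½kx² = ½×57.9×(0.1181)² = 0.4038 J
KE = E_total − PE = 0.697 J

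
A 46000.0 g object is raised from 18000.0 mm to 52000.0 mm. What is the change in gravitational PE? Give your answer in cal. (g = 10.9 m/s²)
ΔPE = mg(h₂ − h₁) = 46 kg × 10.9 m/s² × (52 − 18) m = 1.705e+04 J = 4074.0 cal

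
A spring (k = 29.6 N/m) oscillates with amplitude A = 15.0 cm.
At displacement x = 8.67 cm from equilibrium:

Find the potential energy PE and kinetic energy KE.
E_total = ½kA² = ½×29.6×(0.15)² = 0.333 J
PE = ½kx² = ½×29.6×(0.0867)² = 0.1112 J
KE = E_total − PE = 0.2218 J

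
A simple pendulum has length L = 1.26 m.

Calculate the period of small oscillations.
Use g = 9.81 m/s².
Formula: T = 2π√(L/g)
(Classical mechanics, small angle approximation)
T = 2π√(L/g) = 2π√(1.26/9.81) = 2.252 s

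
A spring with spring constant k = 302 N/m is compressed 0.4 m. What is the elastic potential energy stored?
PE = ½kx² = ½×302×0.4² = 24.16 J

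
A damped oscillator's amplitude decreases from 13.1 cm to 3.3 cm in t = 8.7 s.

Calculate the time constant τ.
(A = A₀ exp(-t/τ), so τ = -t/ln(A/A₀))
A/A₀ = 3.3/13.1 = 0.2519; ln(A/A₀) = -1.379
τ = −t/ln(A/A₀) = −8.7/-1.379 = 6.31 s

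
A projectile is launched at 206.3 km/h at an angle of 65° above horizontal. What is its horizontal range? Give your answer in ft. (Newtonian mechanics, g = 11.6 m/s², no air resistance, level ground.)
R = v₀² sin(2θ) / g (with unit conversion) = 711.5 ft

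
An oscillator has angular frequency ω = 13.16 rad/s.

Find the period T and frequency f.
T = 2π/ω = 2π/13.16 = 0.4774 s; f = ω/2π = 2.094 Hz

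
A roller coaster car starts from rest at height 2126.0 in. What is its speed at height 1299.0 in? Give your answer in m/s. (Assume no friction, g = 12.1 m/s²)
mgh₁ = ½mv₂² + mgh₂ → v₂ = √(2g(h₁−h₂)) = √(2×12.1×(54−32.99)) = 22.55 m/s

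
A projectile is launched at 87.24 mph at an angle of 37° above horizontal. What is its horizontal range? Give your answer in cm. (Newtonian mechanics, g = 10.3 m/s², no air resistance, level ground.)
R = v₀² sin(2θ) / g (with unit conversion) = 14190.0 cm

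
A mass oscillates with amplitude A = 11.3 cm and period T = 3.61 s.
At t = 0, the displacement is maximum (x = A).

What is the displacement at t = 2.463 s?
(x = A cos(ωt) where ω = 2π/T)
ω = 2π/T = 2π/3.61 = 1.74 rad/s
x = A cos(ωt) = 11.3×cos(1.74×2.463) = -4.665 cm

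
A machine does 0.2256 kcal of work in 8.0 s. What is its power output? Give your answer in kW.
P = W/t = 943.9 J / 8 s = 118 W = 0.118 kW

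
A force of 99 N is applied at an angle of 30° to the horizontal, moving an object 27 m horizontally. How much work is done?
W = Fd cosθ = 99×27×cos(30°) = 2314.9 J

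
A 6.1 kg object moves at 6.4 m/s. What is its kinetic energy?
KE = ½mv² = ½×6.1×6.4² = 124.928 J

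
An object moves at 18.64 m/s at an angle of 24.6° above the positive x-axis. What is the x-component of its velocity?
vₓ = v cos(θ) = 18.64 × cos(24.6°) = 16.95 m/s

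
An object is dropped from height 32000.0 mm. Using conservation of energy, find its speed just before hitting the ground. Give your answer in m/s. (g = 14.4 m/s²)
mgh = ½mv² → v = √(2gh) = √(2×14.4×32) = 30.36 m/s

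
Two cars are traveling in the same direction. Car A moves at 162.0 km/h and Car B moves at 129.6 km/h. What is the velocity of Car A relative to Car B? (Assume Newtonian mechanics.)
v_rel = v_A - v_B = 162.0 - 129.6 = 32.4 km/h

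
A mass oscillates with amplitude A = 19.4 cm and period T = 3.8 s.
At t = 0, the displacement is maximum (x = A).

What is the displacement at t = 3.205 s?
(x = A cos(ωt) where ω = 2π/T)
ω = 2π/T = 2π/3.8 = 1.653 rad/s
x = A cos(ωt) = 19.4×cos(1.653×3.205) = 10.74 cm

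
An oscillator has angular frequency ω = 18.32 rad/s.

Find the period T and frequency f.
T = 2π/ω = 2π/18.32 = 0.343 s; f = ω/2π = 2.916 Hz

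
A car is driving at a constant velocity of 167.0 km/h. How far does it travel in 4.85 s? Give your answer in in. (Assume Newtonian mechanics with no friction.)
d = vt (with unit conversion) = 8858.0 in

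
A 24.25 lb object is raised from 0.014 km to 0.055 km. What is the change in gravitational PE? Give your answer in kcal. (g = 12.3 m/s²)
ΔPE = mg(h₂ − h₁) = 11 kg × 12.3 m/s² × (55 − 14) m = 5547 J = 1.326 kcal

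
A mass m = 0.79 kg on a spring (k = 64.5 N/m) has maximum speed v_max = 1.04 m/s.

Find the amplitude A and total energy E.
½mv²_max = ½kA² → A = v_max√(m/k) = 1.04×√(0.79/64.5) = 0.1151 m = 11.51 cm
E = ½mv²_max = ½×0.79×1.04² = 0.4272 J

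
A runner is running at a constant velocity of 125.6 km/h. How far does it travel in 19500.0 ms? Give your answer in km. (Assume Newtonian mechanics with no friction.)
d = vt (with unit conversion) = 0.6803 km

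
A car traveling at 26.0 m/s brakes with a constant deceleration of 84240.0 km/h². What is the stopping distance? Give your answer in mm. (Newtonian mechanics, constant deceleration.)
d = v₀² / (2a) (with unit conversion) = 52000.0 mm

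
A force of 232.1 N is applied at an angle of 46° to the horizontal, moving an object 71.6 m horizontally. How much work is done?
W = Fd cosθ = 232.1×71.6×cos(46°) = 11544.0 J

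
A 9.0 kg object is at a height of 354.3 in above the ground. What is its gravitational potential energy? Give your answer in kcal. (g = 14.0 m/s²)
PE = mgh = 9 kg × 14.0 m/s² × 8.999 m = 1134 J = 0.271 kcal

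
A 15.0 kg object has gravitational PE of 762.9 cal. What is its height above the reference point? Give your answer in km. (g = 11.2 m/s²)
PE = mgh → h = PE/(mg) = 3192 J / (15 kg × 11.2 m/s²) = 19 m = 0.019 km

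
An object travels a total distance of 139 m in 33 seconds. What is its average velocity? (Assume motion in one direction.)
v_avg = Δd / Δt = 139 / 33 = 4.21 m/s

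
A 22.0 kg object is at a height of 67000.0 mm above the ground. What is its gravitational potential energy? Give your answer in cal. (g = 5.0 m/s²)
PE = mgh = 22 kg × 5.0 m/s² × 67 m = 7370 J = 1761.0 cal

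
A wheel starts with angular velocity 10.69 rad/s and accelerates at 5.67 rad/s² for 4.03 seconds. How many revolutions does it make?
θ = ω₀t + ½αt² = 10.69×4.03 + ½×5.67×4.03² = 89.12 rad
Revolutions = θ/(2π) = 89.12/(2π) = 14.18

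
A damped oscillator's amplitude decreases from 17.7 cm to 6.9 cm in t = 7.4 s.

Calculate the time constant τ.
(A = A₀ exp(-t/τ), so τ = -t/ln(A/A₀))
A/A₀ = 6.9/17.7 = 0.3898; ln(A/A₀) = -0.942
τ = −t/ln(A/A₀) = −7.4/-0.942 = 7.855 s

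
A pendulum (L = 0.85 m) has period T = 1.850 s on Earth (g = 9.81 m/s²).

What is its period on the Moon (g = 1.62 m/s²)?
T = 2π√(L/g), so T_moon/T_earth = √(g_earth/g_moon)
T_moon = 2π√(0.85/1.62) = 4.551 s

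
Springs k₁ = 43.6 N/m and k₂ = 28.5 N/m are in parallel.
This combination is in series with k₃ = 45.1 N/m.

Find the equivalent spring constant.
k₁₂ = k₁ + k₂ = 72.1 N/m (parallel)
1/k_eq = 1/k₁₂ + 1/k₃ → k_eq = 27.74 N/m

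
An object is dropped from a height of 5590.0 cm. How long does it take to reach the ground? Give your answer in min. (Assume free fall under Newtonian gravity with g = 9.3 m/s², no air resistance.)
t = √(2h/g) (with unit conversion) = 0.05779 min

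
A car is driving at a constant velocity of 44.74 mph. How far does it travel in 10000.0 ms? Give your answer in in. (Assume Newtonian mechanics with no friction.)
d = vt (with unit conversion) = 7874.0 in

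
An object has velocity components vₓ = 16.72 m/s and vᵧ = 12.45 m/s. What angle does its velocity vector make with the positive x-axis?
θ = arctan(vᵧ/vₓ) = arctan(12.45/16.72) = 36.67°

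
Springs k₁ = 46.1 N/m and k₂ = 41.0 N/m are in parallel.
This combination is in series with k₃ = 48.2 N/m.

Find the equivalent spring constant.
k₁₂ = k₁ + k₂ = 87.1 N/m (parallel)
1/k_eq = 1/k₁₂ + 1/k₃ → k_eq = 31.03 N/m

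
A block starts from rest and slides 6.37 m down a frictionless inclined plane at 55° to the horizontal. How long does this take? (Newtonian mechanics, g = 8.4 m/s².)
a = g sin(θ) = 8.4 × sin(55°) = 6.88 m/s²
t = √(2d/a) = √(2 × 6.37 / 6.88) = 1.36 s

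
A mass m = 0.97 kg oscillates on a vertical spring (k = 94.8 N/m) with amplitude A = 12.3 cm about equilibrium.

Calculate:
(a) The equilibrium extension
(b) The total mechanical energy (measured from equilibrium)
x_eq = mg/k = 0.97×9.81/94.8 = 0.1004 m = 10.04 cm
E = ½kA² = ½×94.8×(0.123)² = 0.7171 J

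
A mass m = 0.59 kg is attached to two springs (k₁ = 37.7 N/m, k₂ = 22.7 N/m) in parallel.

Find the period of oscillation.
k_eq = k₁+k₂ = 60.4 N/m
T = 2π√(m/k_eq) = 2π√(0.59/60.4) = 0.621 s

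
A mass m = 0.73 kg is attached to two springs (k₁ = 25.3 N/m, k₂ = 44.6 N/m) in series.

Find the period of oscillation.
k_eq = k₁k₂/(k₁+k₂) = 16.14 N/m
T = 2π√(m/k_eq) = 2π√(0.73/16.14) = 1.336 s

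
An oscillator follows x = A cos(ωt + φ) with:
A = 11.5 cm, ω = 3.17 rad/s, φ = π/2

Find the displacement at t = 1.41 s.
x = A cos(ωt + φ) = 11.5×cos(3.17×1.41 + π/2) = 11.16 cm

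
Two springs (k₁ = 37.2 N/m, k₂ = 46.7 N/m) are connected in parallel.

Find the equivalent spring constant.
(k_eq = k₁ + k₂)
k_eq = k₁ + k₂ = 37.2 + 46.7 = 83.9 N/m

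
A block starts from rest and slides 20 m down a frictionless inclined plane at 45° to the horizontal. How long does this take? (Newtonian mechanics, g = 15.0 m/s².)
a = g sin(θ) = 15.0 × sin(45°) = 10.61 m/s²
t = √(2d/a) = √(2 × 20 / 10.61) = 1.94 s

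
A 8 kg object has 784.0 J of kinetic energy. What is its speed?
KE = ½mv² → v = √(2KE/m) = √(2×784.0/8) = 14.0 m/s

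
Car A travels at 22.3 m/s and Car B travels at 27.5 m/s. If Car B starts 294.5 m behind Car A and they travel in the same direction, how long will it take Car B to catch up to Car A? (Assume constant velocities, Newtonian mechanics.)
Relative speed: v_rel = 27.5 - 22.3 = 5.2 m/s
Time to catch: t = d₀/v_rel = 294.5/5.2 = 56.63 s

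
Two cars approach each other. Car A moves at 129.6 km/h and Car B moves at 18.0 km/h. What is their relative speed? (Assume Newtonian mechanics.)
v_rel = v_A + v_B = 129.6 + 18.0 = 147.6 km/h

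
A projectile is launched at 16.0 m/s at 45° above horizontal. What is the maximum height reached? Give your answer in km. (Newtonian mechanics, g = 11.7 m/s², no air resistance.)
H = v₀²sin²(θ)/(2g) (with unit conversion) = 0.00547 km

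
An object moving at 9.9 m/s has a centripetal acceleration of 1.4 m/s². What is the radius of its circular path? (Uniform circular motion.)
r = v²/a_c = 9.9²/1.4 = 70.01 m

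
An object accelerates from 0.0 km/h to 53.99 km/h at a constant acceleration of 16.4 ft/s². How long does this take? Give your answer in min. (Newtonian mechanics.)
t = (v - v₀)/a (with unit conversion) = 0.05 min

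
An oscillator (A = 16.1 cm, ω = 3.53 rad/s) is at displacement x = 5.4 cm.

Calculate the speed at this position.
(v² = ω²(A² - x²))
v = ω√(A² − x²) = 3.53×√(0.161² − 0.054²) = 0.5354 m/s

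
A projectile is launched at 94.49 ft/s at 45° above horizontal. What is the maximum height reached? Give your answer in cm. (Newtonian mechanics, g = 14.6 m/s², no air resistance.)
H = v₀²sin²(θ)/(2g) (with unit conversion) = 1420.0 cm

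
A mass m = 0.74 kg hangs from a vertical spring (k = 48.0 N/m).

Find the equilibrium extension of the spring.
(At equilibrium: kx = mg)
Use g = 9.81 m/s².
x_eq = mg/k = 0.74×9.81/48.0 = 0.1512 m = 15.12 cm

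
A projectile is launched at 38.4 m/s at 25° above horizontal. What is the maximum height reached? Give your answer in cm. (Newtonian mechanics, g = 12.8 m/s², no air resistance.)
H = v₀²sin²(θ)/(2g) (with unit conversion) = 1029.0 cm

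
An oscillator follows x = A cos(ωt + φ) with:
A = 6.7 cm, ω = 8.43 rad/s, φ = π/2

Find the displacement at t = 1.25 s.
x = A cos(ωt + φ) = 6.7×cos(8.43×1.25 + π/2) = 6.009 cm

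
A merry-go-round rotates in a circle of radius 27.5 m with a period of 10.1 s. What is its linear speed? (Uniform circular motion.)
v = 2πr/T = 2π×27.5/10.1 = 17.11 m/s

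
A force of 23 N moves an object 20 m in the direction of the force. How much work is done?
W = Fd = 23×20 = 460.0 J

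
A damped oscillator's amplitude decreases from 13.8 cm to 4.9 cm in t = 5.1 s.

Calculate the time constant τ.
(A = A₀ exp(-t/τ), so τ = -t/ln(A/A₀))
A/A₀ = 4.9/13.8 = 0.3551; ln(A/A₀) = -1.035
τ = −t/ln(A/A₀) = −5.1/-1.035 = 4.925 s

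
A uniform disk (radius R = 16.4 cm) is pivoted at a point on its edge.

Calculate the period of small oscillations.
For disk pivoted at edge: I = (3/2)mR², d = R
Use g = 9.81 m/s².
I/m = (3/2)R² = 0.04034 m²; d = R = 0.164 m
T = 2π√((3/2)R²/(gR)) = 2π√(3R/(2g)) = 0.995 s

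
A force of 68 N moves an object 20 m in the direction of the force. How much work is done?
W = Fd = 68×20 = 1360.0 J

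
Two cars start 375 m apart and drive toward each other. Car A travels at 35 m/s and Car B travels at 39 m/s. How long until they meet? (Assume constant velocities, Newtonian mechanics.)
Combined speed: v_combined = 35 + 39 = 74 m/s
Time to meet: t = d/74 = 375/74 = 5.07 s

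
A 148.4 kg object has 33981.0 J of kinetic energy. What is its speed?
KE = ½mv² → v = √(2KE/m) = √(2×33981.0/148.4) = 21.4 m/s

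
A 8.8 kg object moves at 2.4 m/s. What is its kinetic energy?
KE = ½mv² = ½×8.8×2.4² = 25.344 J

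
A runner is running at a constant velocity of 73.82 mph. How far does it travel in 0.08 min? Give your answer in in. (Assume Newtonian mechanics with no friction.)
d = vt (with unit conversion) = 6236.0 in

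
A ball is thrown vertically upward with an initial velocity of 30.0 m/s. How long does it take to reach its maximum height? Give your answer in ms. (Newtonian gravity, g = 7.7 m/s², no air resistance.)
t_up = v₀/g (with unit conversion) = 3896.0 ms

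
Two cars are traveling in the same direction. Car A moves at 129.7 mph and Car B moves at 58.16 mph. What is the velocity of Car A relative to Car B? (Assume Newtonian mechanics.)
v_rel = v_A - v_B = 129.7 - 58.16 = 71.54 mph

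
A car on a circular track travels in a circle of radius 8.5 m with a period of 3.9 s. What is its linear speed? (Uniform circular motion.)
v = 2πr/T = 2π×8.5/3.9 = 13.69 m/s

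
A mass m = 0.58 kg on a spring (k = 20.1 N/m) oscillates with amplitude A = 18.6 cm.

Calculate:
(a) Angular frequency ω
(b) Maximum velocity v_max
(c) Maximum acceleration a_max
ω = √(k/m) = √(20.1/0.58) = 5.887 rad/s
v_max = ωA = 5.887×0.186 = 1.095 m/s
a_max = ω²A = 5.887²×0.186 = 6.446 m/s²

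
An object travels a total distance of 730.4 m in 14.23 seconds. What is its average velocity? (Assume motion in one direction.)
v_avg = Δd / Δt = 730.4 / 14.23 = 51.33 m/s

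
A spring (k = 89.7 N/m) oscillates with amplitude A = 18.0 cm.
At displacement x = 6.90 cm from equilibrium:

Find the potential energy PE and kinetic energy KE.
E_total = ½kA² = ½×89.7×(0.18)² = 1.453 J
PE = ½kx² = ½×89.7×(0.069)² = 0.2135 J
KE = E_total − PE = 1.24 J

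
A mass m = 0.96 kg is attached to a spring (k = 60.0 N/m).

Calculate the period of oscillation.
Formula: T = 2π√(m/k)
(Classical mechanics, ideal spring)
T = 2π√(m/k) = 2π√(0.96/60.0) = 0.7948 s; f = 1/T = 1.258 Hz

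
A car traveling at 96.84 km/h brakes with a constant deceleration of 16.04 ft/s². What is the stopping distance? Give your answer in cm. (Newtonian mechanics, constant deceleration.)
d = v₀² / (2a) (with unit conversion) = 7400.0 cm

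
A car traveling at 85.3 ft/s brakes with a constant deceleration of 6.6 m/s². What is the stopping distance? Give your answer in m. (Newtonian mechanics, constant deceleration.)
d = v₀² / (2a) (with unit conversion) = 51.21 m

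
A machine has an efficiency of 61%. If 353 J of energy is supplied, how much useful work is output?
W_out = η × W_in = 0.61 × 353 = 215.33 J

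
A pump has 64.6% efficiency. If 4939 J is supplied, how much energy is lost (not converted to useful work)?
W_out = η × W_in = 0.646×4939 = 3190.6 J
W_lost = W_in − W_out = 4939 − 3190.6 = 1748.4 J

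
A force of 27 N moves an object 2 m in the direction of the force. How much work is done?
W = Fd = 27×2 = 54.0 J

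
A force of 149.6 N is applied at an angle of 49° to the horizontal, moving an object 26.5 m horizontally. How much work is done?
W = Fd cosθ = 149.6×26.5×cos(49°) = 2600.9 J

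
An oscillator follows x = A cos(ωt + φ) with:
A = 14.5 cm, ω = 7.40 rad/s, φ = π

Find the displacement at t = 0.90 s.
x = A cos(ωt + φ) = 14.5×cos(7.4×0.9 + π) = -13.48 cm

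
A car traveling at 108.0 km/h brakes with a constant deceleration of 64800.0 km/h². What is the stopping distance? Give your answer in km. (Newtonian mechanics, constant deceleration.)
d = v₀² / (2a) (with unit conversion) = 0.09 km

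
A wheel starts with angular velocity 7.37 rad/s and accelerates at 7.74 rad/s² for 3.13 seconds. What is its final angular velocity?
ω = ω₀ + αt = 7.37 + 7.74 × 3.13 = 31.6 rad/s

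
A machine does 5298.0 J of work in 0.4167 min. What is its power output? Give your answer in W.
P = W/t = 5298 J / 25 s = 211.9 W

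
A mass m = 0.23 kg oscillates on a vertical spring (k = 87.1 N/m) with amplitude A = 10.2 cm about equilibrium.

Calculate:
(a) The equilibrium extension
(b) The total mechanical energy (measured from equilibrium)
x_eq = mg/k = 0.23×9.81/87.1 = 0.0259 m = 2.59 cm
E = ½kA² = ½×87.1×(0.102)² = 0.4531 J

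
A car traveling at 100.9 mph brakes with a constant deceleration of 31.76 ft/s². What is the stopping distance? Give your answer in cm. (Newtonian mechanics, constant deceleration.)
d = v₀² / (2a) (with unit conversion) = 10510.0 cm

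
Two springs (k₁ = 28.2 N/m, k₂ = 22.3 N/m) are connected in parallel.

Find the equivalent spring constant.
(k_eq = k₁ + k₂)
k_eq = k₁ + k₂ = 28.2 + 22.3 = 50.5 N/m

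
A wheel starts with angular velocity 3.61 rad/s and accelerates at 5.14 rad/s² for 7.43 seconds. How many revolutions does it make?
θ = ω₀t + ½αt² = 3.61×7.43 + ½×5.14×7.43² = 168.7 rad
Revolutions = θ/(2π) = 168.7/(2π) = 26.85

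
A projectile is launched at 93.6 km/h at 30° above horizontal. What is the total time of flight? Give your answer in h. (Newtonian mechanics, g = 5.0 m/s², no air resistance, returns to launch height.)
T = 2v₀sin(θ)/g (with unit conversion) = 0.001444 h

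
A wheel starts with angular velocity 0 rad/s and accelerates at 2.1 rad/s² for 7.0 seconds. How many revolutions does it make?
θ = ω₀t + ½αt² = 0×7.0 + ½×2.1×7.0² = 51.45 rad
Revolutions = θ/(2π) = 51.45/(2π) = 8.19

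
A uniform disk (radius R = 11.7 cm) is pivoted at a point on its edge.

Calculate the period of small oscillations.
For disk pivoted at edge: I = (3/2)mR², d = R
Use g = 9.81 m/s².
I/m = (3/2)R² = 0.02053 m²; d = R = 0.117 m
T = 2π√((3/2)R²/(gR)) = 2π√(3R/(2g)) = 0.8404 s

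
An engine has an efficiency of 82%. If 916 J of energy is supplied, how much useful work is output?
W_out = η × W_in = 0.82 × 916 = 751.12 J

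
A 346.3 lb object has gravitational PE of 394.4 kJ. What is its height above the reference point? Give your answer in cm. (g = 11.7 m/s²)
PE = mgh → h = PE/(mg) = 3.944e+05 J / (157.1 kg × 11.7 m/s²) = 214.6 m = 21460.0 cm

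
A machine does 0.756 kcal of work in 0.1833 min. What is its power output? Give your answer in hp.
P = W/t = 3163 J / 11 s = 287.6 W = 0.3857 hp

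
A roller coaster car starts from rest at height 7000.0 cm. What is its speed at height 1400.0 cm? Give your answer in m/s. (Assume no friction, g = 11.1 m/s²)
mgh₁ = ½mv₂² + mgh₂ → v₂ = √(2g(h₁−h₂)) = √(2×11.1×(70−14)) = 35.26 m/s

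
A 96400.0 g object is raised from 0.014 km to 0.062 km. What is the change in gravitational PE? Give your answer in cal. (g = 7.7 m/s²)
ΔPE = mg(h₂ − h₁) = 96.4 kg × 7.7 m/s² × (62 − 14) m = 3.563e+04 J = 8516.0 cal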